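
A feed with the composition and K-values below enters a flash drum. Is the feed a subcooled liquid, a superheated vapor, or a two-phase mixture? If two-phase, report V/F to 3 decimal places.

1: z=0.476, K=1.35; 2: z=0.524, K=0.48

subcooled liquid

ΣzᵢKᵢ = 0.894; Σzᵢ/Kᵢ = 1.444.
Since ΣzᵢKᵢ < 1 the mixture is below its bubble point — single liquid phase.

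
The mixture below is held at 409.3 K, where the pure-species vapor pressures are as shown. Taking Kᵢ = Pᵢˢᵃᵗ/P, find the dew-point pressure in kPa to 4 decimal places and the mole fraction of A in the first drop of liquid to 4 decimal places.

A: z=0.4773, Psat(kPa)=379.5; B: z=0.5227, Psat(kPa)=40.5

At the dew point ψ → 1, so Σzᵢ/Kᵢ = 1 with Kᵢ = Pᵢˢᵃᵗ/P ⇒ 1/P = Σzᵢ/Pᵢˢᵃᵗ.
1/P = 0.4773/379.5 + 0.5227/40.5 = 0.0141639 ⇒ P = 70.6021 kPa
xᵢ = zᵢP/Pᵢˢᵃᵗ ⇒ x_A = 0.4773·70.6021/379.5 = 0.0888

Pdew = 70.6021 kPa, x_A = 0.0888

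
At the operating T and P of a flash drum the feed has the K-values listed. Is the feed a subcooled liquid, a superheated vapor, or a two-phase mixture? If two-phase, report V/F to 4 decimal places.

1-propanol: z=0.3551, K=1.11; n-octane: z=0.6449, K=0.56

ΣzᵢKᵢ = 0.7553; Σzᵢ/Kᵢ = 1.4715.
Since ΣzᵢKᵢ < 1 the mixture is below its bubble point — single liquid phase.

subcooled liquid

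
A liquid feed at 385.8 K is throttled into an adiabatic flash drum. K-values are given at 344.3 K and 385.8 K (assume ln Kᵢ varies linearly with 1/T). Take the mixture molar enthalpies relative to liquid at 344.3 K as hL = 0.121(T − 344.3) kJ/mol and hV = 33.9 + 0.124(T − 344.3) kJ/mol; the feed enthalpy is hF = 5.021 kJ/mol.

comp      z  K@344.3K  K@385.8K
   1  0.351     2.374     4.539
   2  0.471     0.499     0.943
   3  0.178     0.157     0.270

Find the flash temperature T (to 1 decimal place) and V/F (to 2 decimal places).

Adiabatic flash: solve Rachford–Rice at each trial T, then check hF = ψ·hV(T) + (1−ψ)·hL(T).
  T = 344.3 K: K = (2.374, 0.499, 0.157), RR gives ψ = 0.115, H_out = 3.894 kJ/mol
  T = 385.8 K: K = (4.539, 0.943, 0.270), RR gives ψ = 0.781, H_out = 31.580 kJ/mol
  T = 365.1 K: K = (3.346, 0.699, 0.209), RR gives ψ = 0.473, H_out = 18.589 kJ/mol
  T = 354.7 K: K = (2.833, 0.594, 0.182), RR gives ψ = 0.305, H_out = 11.611 kJ/mol
  T = 349.5 K: K = (2.597, 0.545, 0.169), RR gives ψ = 0.214, H_out = 7.903 kJ/mol
  T = 346.9 K: K = (2.484, 0.522, 0.163), RR gives ψ = 0.166, H_out = 5.947 kJ/mol
  T = 345.6 K: K = (2.428, 0.510, 0.160), RR gives ψ = 0.141, H_out = 4.934 kJ/mol
Linear interpolation between T = 345.6 (H_out = 4.934) and T = 346.9 (H_out = 5.947) on hF = 5.021 gives T ≈ 345.7 K, at which ψ = 0.14.

T = 345.7 K, V/F = 0.14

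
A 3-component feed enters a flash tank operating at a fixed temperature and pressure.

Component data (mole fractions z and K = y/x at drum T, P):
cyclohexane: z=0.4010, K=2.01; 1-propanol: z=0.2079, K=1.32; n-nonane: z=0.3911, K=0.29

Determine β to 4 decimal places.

β = 0.3322

Rachford–Rice: g(β) = Σ zᵢ(Kᵢ−1)/(1+β(Kᵢ−1)) = 0.
g(0) = ΣzᵢKᵢ − 1 = 0.1939 and g(1) = 1 − Σzᵢ/Kᵢ = -0.7056, so a root lies in (0, 1).
Newton iteration, β⁰ = 0.5:
  β = 0.5000: g = -0.10405, g' = -0.6703 → β = 0.3448
  β = 0.3448: g = -0.00737, g' = -0.5880 → β = 0.3322
Converged at β = 0.3322.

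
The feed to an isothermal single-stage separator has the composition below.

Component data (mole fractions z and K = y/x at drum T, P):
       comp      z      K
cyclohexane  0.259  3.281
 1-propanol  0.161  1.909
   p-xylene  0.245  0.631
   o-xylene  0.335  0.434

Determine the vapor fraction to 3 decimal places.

ψ = 0.502

Material balance + equilibrium reduce to Σ zᵢ(Kᵢ−1)/(1+ψ(Kᵢ−1)) = 0.
Feasibility: ΣzᵢKᵢ = 1.457, Σzᵢ/Kᵢ = 1.323 — both > 1, two phases present.
Newton iteration, ψ⁰ = 0.5:
  ψ = 0.500: g = 0.0013, g' = -0.616 → ψ = 0.502
Converged at ψ = 0.502.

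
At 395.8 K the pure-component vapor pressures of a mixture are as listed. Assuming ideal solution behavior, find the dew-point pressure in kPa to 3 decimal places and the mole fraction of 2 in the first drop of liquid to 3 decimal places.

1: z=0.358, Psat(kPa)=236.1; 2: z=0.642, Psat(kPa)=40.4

At the dew point ψ → 1, so Σzᵢ/Kᵢ = 1 with Kᵢ = Pᵢˢᵃᵗ/P ⇒ 1/P = Σzᵢ/Pᵢˢᵃᵗ.
1/P = 0.358/236.1 + 0.642/40.4 = 0.017407 ⇒ P = 57.447 kPa
xᵢ = zᵢP/Pᵢˢᵃᵗ ⇒ x_2 = 0.642·57.447/40.4 = 0.913

Pdew = 57.447 kPa, x_2 = 0.913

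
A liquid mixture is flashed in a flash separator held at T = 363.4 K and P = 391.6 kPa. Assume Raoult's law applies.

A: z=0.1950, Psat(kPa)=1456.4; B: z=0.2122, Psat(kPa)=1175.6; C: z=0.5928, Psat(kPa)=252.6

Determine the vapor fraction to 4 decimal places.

Raoult's law: Kᵢ = Pᵢˢᵃᵗ/P = Pᵢˢᵃᵗ/391.6.
  K_A = 1456.4/391.6 = 3.719101, K_B = 1175.6/391.6 = 3.002043, K_C = 252.6/391.6 = 0.645046
Material balance + equilibrium reduce to Σ zᵢ(Kᵢ−1)/(1+ψ(Kᵢ−1)) = 0.
Feasibility: ΣzᵢKᵢ = 1.7446, Σzᵢ/Kᵢ = 1.0421 — both > 1, two phases present.
Newton–Raphson from ψ = 0.5:
  ψ = 0.5000: g = 0.18120, g' = -0.5818 → ψ = 0.8115
  ψ = 0.8115: g = 0.03168, g' = -0.4110 → ψ = 0.8886
  ψ = 0.8886: g = 0.00074, g' = -0.3930 → ψ = 0.8904
Converged at ψ = 0.8904.

ψ = 0.8904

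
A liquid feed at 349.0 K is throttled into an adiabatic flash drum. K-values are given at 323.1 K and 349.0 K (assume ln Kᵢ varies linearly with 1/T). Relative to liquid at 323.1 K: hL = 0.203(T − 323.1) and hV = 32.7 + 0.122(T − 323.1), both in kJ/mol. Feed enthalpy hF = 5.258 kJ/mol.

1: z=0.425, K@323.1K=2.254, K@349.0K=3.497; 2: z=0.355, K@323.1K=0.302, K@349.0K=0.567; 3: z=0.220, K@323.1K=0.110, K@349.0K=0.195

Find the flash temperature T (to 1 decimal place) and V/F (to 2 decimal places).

T = 326.0 K, V/F = 0.14

Adiabatic flash: solve Rachford–Rice at each trial T, then check hF = ψ·hV(T) + (1−ψ)·hL(T).
  T = 323.1 K: K = (2.254, 0.302, 0.110), RR gives ψ = 0.092, H_out = 3.000 kJ/mol
  T = 349.0 K: K = (3.497, 0.567, 0.195), RR gives ψ = 0.480, H_out = 19.947 kJ/mol
  T = 336.1 K: K = (2.834, 0.419, 0.148), RR gives ψ = 0.301, H_out = 12.177 kJ/mol
  T = 329.6 K: K = (2.533, 0.357, 0.128), RR gives ψ = 0.204, H_out = 7.892 kJ/mol
  T = 326.4 K: K = (2.393, 0.329, 0.119), RR gives ψ = 0.152, H_out = 5.584 kJ/mol
  T = 324.8 K: K = (2.325, 0.316, 0.115), RR gives ψ = 0.123, H_out = 4.361 kJ/mol
Linear interpolation between T = 324.8 (H_out = 4.361) and T = 326.4 (H_out = 5.584) on hF = 5.258 gives T ≈ 326.0 K, at which ψ = 0.14.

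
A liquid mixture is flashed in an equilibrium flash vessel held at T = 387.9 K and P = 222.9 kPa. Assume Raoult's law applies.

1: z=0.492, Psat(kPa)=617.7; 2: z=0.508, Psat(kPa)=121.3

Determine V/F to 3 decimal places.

Raoult's law: Kᵢ = Pᵢˢᵃᵗ/P = Pᵢˢᵃᵗ/222.9.
  K_1 = 617.7/222.9 = 2.77120, K_2 = 121.3/222.9 = 0.54419
Material balance + equilibrium reduce to Σ zᵢ(Kᵢ−1)/(1+V/F(Kᵢ−1)) = 0.
Check two-phase: ΣzᵢKᵢ = 1.640 > 1 and Σzᵢ/Kᵢ = 1.111 > 1, so g(0) = 0.640 > 0 and g(1) = -0.111 < 0.
Newton iteration, V/F⁰ = 0.66:
  V/F = 0.660: g = 0.0706, g' = -0.544 → V/F = 0.790
  V/F = 0.790: g = 0.0015, g' = -0.526 → V/F = 0.793
Converged at V/F = 0.793.

V/F = 0.793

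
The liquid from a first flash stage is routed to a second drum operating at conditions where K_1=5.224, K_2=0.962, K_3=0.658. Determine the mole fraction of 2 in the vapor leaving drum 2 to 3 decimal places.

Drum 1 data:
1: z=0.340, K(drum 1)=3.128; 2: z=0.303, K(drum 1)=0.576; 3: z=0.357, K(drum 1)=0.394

y_2 (drum 2) = 0.349

Drum 1:
Material balance + equilibrium reduce to Σ zᵢ(Kᵢ−1)/(1+ψ₁(Kᵢ−1)) = 0.
g(0) = ΣzᵢKᵢ − 1 = 0.379 and g(1) = 1 − Σzᵢ/Kᵢ = -0.541, so a root lies in (0, 1).
Newton iteration, ψ₁⁰ = 0.5:
  ψ₁ = 0.500: g = -0.1229, g' = -0.719 → ψ₁ = 0.329
  ψ₁ = 0.329: g = 0.0060, g' = -0.811 → ψ₁ = 0.336
  ψ₁ = 0.336: g = 0.0000, g' = -0.804 → ψ₁ = 0.337
Converged at ψ₁ = 0.337.
Drum-1 compositions:
  1: x = 0.198, y = 0.620
  2: x = 0.353, y = 0.204
  3: x = 0.448, y = 0.177
Drum-2 feed = drum-1 liquid: z₂ = (0.1981, 0.3534, 0.4484).
Drum 2:
Let ψ₂ = V/F and solve Σ zᵢ(Kᵢ−1)/(1+ψ₂(Kᵢ−1)) = 0.
Feasibility: ΣzᵢKᵢ = 1.670, Σzᵢ/Kᵢ = 1.087 — both > 1, two phases present.
Newton iteration, ψ₂⁰ = 0.5:
  ψ₂ = 0.500: g = 0.0702, g' = -0.442 → ψ₂ = 0.659
  ψ₂ = 0.659: g = 0.0094, g' = -0.335 → ψ₂ = 0.687
  ψ₂ = 0.687: g = 0.0002, g' = -0.322 → ψ₂ = 0.688
Converged at ψ₂ = 0.688.
  1: x = 0.051, y = 0.265
  2: x = 0.363, y = 0.349
  3: x = 0.586, y = 0.386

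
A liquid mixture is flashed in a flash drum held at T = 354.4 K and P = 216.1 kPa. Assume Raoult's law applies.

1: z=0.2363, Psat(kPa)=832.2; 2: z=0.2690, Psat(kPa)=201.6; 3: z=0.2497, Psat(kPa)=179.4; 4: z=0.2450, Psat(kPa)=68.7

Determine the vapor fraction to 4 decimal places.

Raoult's law: Kᵢ = Pᵢˢᵃᵗ/P = Pᵢˢᵃᵗ/216.1.
  K_1 = 832.2/216.1 = 3.850995, K_2 = 201.6/216.1 = 0.932901, K_3 = 179.4/216.1 = 0.830171, K_4 = 68.7/216.1 = 0.317908
Newton iteration, ψ⁰ = 0.5:
  ψ = 0.5000: g = -0.04087, g' = -0.5989 → ψ = 0.4318
  ψ = 0.4318: g = 0.00075, g' = -0.6246 → ψ = 0.4330
Converged at ψ = 0.4330.

ψ = 0.4330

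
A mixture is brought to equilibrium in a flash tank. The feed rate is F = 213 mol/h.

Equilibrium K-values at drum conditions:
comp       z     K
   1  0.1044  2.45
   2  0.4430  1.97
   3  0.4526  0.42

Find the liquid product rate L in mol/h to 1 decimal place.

L = 103.7 mol/h

Iterate (Newton) starting at V/F = 0.34:
  V/F = 0.3400: g = 0.09754, g' = -0.5704 → V/F = 0.5110
  V/F = 0.5110: g = 0.00117, g' = -0.5663 → V/F = 0.5131
Converged at V/F = 0.5131.
Then V = V/F·F = 0.5131·213 = 109.3 mol/h and L = F − V = 103.7 mol/h.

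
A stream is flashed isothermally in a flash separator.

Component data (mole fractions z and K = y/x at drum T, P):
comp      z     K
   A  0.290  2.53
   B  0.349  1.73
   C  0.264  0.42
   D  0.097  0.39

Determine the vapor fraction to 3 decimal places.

Material balance + equilibrium reduce to Σ zᵢ(Kᵢ−1)/(1+ψ(Kᵢ−1)) = 0.
Feasibility: ΣzᵢKᵢ = 1.486, Σzᵢ/Kᵢ = 1.194 — both > 1, two phases present.
Iterate (Newton) starting at ψ = 0.42:
  ψ = 0.420: g = 0.1831, g' = -0.581 → ψ = 0.735
  ψ = 0.735: g = 0.0004, g' = -0.618 → ψ = 0.736
Converged at ψ = 0.736.

ψ = 0.736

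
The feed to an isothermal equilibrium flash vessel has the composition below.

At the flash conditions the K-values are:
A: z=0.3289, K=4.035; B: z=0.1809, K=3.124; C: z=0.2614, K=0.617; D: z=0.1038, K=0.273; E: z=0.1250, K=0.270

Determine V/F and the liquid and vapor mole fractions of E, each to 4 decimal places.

V/F = 0.6970, x_E = 0.2545, y_E = 0.0687

Material balance + equilibrium reduce to Σ zᵢ(Kᵢ−1)/(1+V/F(Kᵢ−1)) = 0.
Check two-phase: ΣzᵢKᵢ = 2.1156 > 1 and Σzᵢ/Kᵢ = 1.4063 > 1, so g(0) = 1.1156 > 0 and g(1) = -0.4063 < 0.
Iterate (Newton) starting at V/F = 0.5:
  V/F = 0.5000: g = 0.19676, g' = -1.0292 → V/F = 0.6912
  V/F = 0.6912: g = 0.00591, g' = -1.0136 → V/F = 0.6970
Converged at V/F = 0.6970.
Compositions from xᵢ = zᵢ/(1+V/F(Kᵢ−1)), yᵢ = Kᵢxᵢ:
  A: x = 0.1056, y = 0.4260
  B: x = 0.0729, y = 0.2278
  C: x = 0.3566, y = 0.2200
  D: x = 0.2104, y = 0.0574
  E: x = 0.2545, y = 0.0687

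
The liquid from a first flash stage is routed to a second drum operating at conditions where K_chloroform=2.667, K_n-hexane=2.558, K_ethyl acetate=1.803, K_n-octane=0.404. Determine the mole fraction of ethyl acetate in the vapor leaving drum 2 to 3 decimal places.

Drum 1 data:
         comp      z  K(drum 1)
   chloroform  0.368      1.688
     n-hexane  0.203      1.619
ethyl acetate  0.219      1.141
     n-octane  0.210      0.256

y_ethyl acetate (drum 2) = 0.231

Drum 1:
Rachford–Rice: g(ψ₁) = Σ zᵢ(Kᵢ−1)/(1+ψ₁(Kᵢ−1)) = 0.
Feasibility: ΣzᵢKᵢ = 1.253, Σzᵢ/Kᵢ = 1.356 — both > 1, two phases present.
Iterate (Newton) starting at ψ₁ = 0.5:
  ψ₁ = 0.500: g = 0.0644, g' = -0.440 → ψ₁ = 0.646
  ψ₁ = 0.646: g = -0.0076, g' = -0.558 → ψ₁ = 0.633
  ψ₁ = 0.633: g = -0.0001, g' = -0.543 → ψ₁ = 0.632
Converged at ψ₁ = 0.632.
Drum-1 compositions:
  chloroform: x = 0.256, y = 0.433
  n-hexane: x = 0.146, y = 0.236
  ethyl acetate: x = 0.201, y = 0.229
  n-octane: x = 0.397, y = 0.102
Drum-2 feed = drum-1 liquid: z₂ = (0.2564, 0.1459, 0.2011, 0.3966).
Drum 2:
Material balance + equilibrium reduce to Σ zᵢ(Kᵢ−1)/(1+ψ₂(Kᵢ−1)) = 0.
Feasibility: ΣzᵢKᵢ = 1.580, Σzᵢ/Kᵢ = 1.246 — both > 1, two phases present.
Iterate (Newton) starting at ψ₂ = 0.5:
  ψ₂ = 0.500: g = 0.1394, g' = -0.676 → ψ₂ = 0.706
  ψ₂ = 0.706: g = -0.0006, g' = -0.704 → ψ₂ = 0.705
Converged at ψ₂ = 0.705.
  chloroform: x = 0.118, y = 0.314
  n-hexane: x = 0.070, y = 0.178
  ethyl acetate: x = 0.128, y = 0.231
  n-octane: x = 0.684, y = 0.276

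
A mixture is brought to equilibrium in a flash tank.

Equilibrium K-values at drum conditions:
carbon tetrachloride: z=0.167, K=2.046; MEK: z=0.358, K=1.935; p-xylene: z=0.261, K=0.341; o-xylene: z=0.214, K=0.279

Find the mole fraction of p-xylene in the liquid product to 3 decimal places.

x_p-xylene = 0.319

Let ψ = V/F and solve Σ zᵢ(Kᵢ−1)/(1+ψ(Kᵢ−1)) = 0.
Feasibility: ΣzᵢKᵢ = 1.183, Σzᵢ/Kᵢ = 1.799 — both > 1, two phases present.
Newton–Raphson from ψ = 0.5:
  ψ = 0.500: g = -0.1550, g' = -0.748 → ψ = 0.293
  ψ = 0.293: g = -0.0122, g' = -0.653 → ψ = 0.274
Converged at ψ = 0.274.
Compositions from xᵢ = zᵢ/(1+ψ(Kᵢ−1)), yᵢ = Kᵢxᵢ:
  carbon tetrachloride: x = 0.130, y = 0.266
  MEK: x = 0.285, y = 0.551
  p-xylene: x = 0.319, y = 0.109
  o-xylene: x = 0.267, y = 0.074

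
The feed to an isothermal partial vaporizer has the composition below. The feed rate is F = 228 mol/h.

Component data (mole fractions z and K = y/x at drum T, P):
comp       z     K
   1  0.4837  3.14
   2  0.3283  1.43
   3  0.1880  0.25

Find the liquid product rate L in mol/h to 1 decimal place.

Rachford–Rice: g(V/F) = Σ zᵢ(Kᵢ−1)/(1+V/F(Kᵢ−1)) = 0.
Feasibility: ΣzᵢKᵢ = 2.0353, Σzᵢ/Kᵢ = 1.1356 — both > 1, two phases present.
Newton iteration, V/F⁰ = 0.5:
  V/F = 0.5000: g = 0.39065, g' = -0.8288 → V/F = 0.9713
  V/F = 0.9713: g = -0.08354, g' = -1.6986 → V/F = 0.9222
  V/F = 0.9222: g = -0.00801, g' = -1.3936 → V/F = 0.9164
  V/F = 0.9164: g = -0.00008, g' = -1.3654 → V/F = 0.9163
Converged at V/F = 0.9163.
Then V = V/F·F = 0.9163·228 = 208.9 mol/h and L = F − V = 19.1 mol/h.

L = 19.1 mol/h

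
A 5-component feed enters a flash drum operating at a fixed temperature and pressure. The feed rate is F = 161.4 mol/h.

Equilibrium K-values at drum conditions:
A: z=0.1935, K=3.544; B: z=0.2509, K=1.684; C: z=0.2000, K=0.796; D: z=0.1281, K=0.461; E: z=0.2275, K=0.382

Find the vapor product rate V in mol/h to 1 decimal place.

V = 81.0 mol/h

Rachford–Rice: g(ψ) = Σ zᵢ(Kᵢ−1)/(1+ψ(Kᵢ−1)) = 0.
Check two-phase: ΣzᵢKᵢ = 1.4134 > 1 and Σzᵢ/Kᵢ = 1.3283 > 1, so g(0) = 0.4134 > 0 and g(1) = -0.3283 < 0.
Newton–Raphson from ψ = 0.46:
  ψ = 0.4600: g = 0.02409, g' = -0.5794 → ψ = 0.5016
  ψ = 0.5016: g = 0.00022, g' = -0.5695 → ψ = 0.5020
Converged at ψ = 0.5020.
Then V = ψ·F = 0.5020·161.4 = 81.0 mol/h and L = F − V = 80.4 mol/h.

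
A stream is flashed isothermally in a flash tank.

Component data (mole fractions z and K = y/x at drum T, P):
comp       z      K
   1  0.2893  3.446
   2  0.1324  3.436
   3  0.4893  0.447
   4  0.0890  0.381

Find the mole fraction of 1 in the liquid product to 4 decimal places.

x_1 = 0.1285

Newton iteration, V/F⁰ = 0.5:
  V/F = 0.5000: g = 0.00996, g' = -0.8673 → V/F = 0.5115
Converged at V/F = 0.5115.
Compositions from xᵢ = zᵢ/(1+V/F(Kᵢ−1)), yᵢ = Kᵢxᵢ:
  1: x = 0.1285, y = 0.4428
  2: x = 0.0589, y = 0.2025
  3: x = 0.6823, y = 0.3050
  4: x = 0.1302, y = 0.0496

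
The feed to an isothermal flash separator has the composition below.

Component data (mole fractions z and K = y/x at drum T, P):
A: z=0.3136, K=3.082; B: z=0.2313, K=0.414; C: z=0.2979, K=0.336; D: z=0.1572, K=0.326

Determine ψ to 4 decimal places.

Material balance + equilibrium reduce to Σ zᵢ(Kᵢ−1)/(1+ψ(Kᵢ−1)) = 0.
Check two-phase: ΣzᵢKᵢ = 1.2136 > 1 and Σzᵢ/Kᵢ = 2.0293 > 1, so g(0) = 0.2136 > 0 and g(1) = -1.0293 < 0.
Newton iteration, ψ⁰ = 0.5:
  ψ = 0.5000: g = -0.32774, g' = -0.9420 → ψ = 0.1521
  ψ = 0.1521: g = 0.00900, g' = -1.1310 → ψ = 0.1601
Converged at ψ = 0.1601.

ψ = 0.1601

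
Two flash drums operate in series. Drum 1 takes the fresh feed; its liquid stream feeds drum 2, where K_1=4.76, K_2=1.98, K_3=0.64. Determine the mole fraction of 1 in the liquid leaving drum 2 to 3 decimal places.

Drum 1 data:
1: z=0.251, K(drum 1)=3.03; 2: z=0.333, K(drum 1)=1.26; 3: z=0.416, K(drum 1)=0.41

Drum 1:
Rachford–Rice: g(ψ₁) = Σ zᵢ(Kᵢ−1)/(1+ψ₁(Kᵢ−1)) = 0.
Check two-phase: ΣzᵢKᵢ = 1.351 > 1 and Σzᵢ/Kᵢ = 1.362 > 1, so g(0) = 0.351 > 0 and g(1) = -0.362 < 0.
Iterate (Newton) starting at ψ₁ = 0.5:
  ψ₁ = 0.500: g = -0.0187, g' = -0.564 → ψ₁ = 0.467
Converged at ψ₁ = 0.467.
Drum-1 compositions:
  1: x = 0.129, y = 0.390
  2: x = 0.297, y = 0.374
  3: x = 0.574, y = 0.235
Drum-2 feed = drum-1 liquid: z₂ = (0.1289, 0.2969, 0.5742).
Drum 2:
Let ψ₂ = V/F and solve Σ zᵢ(Kᵢ−1)/(1+ψ₂(Kᵢ−1)) = 0.
Check two-phase: ΣzᵢKᵢ = 1.569 > 1 and Σzᵢ/Kᵢ = 1.074 > 1, so g(0) = 0.569 > 0 and g(1) = -0.074 < 0.
Newton iteration, ψ₂⁰ = 0.5:
  ψ₂ = 0.500: g = 0.1114, g' = -0.459 → ψ₂ = 0.743
  ψ₂ = 0.743: g = 0.0139, g' = -0.361 → ψ₂ = 0.782
Converged at ψ₂ = 0.782.
  1: x = 0.033, y = 0.156
  2: x = 0.168, y = 0.333
  3: x = 0.799, y = 0.511

x_1 (drum 2) = 0.033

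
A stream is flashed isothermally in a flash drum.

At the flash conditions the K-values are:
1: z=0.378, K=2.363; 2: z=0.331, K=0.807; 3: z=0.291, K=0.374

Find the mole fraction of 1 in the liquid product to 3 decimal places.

Rachford–Rice: g(β) = Σ zᵢ(Kᵢ−1)/(1+β(Kᵢ−1)) = 0.
g(0) = ΣzᵢKᵢ − 1 = 0.269 and g(1) = 1 − Σzᵢ/Kᵢ = -0.348, so a root lies in (0, 1).
Newton–Raphson from β = 0.59:
  β = 0.590: g = -0.0754, g' = -0.518 → β = 0.445
  β = 0.445: g = -0.0015, g' = -0.506 → β = 0.442
Converged at β = 0.442.
Compositions from xᵢ = zᵢ/(1+β(Kᵢ−1)), yᵢ = Kᵢxᵢ:
  1: x = 0.236, y = 0.558
  2: x = 0.362, y = 0.292
  3: x = 0.402, y = 0.150

x_1 = 0.236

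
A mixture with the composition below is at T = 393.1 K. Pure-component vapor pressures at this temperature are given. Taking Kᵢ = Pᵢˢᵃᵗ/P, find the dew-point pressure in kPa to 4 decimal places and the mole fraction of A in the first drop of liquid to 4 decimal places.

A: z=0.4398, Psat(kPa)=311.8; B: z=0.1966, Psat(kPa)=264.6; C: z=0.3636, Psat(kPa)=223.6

Pdew = 264.5750 kPa, x_A = 0.3732

At the dew point ψ → 1, so Σzᵢ/Kᵢ = 1 with Kᵢ = Pᵢˢᵃᵗ/P ⇒ 1/P = Σzᵢ/Pᵢˢᵃᵗ.
1/P = 0.4398/311.8 + 0.1966/264.6 + 0.3636/223.6 = 0.0037796 ⇒ P = 264.5750 kPa
xᵢ = zᵢP/Pᵢˢᵃᵗ ⇒ x_A = 0.4398·264.5750/311.8 = 0.3732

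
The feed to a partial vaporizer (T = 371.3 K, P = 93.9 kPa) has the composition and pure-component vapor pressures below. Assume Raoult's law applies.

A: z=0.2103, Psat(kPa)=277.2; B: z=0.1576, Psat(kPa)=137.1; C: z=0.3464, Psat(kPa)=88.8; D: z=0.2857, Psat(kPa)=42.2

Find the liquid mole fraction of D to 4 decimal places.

x_D = 0.4191

Raoult's law: Kᵢ = Pᵢˢᵃᵗ/P = Pᵢˢᵃᵗ/93.9.
  K_A = 277.2/93.9 = 2.952077, K_B = 137.1/93.9 = 1.460064, K_C = 88.8/93.9 = 0.945687, K_D = 42.2/93.9 = 0.449414
Material balance + equilibrium reduce to Σ zᵢ(Kᵢ−1)/(1+ψ(Kᵢ−1)) = 0.
Feasibility: ΣzᵢKᵢ = 1.3069, Σzᵢ/Kᵢ = 1.1812 — both > 1, two phases present.
Newton iteration, ψ⁰ = 0.5:
  ψ = 0.5000: g = 0.03030, g' = -0.3933 → ψ = 0.5770
  ψ = 0.5770: g = 0.00038, g' = -0.3852 → ψ = 0.5780
Converged at ψ = 0.5780.
Compositions from xᵢ = zᵢ/(1+ψ(Kᵢ−1)), yᵢ = Kᵢxᵢ:
  A: x = 0.0988, y = 0.2917
  B: x = 0.1245, y = 0.1818
  C: x = 0.3576, y = 0.3382
  D: x = 0.4191, y = 0.1883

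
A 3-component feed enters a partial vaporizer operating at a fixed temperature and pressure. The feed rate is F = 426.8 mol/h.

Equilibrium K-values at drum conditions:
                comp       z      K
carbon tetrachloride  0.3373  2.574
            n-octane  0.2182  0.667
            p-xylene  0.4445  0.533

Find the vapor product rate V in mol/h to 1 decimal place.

V = 159.4 mol/h

Material balance + equilibrium reduce to Σ zᵢ(Kᵢ−1)/(1+V/F(Kᵢ−1)) = 0.
g(0) = ΣzᵢKᵢ − 1 = 0.2507 and g(1) = 1 − Σzᵢ/Kᵢ = -0.2921, so a root lies in (0, 1).
Iterate (Newton) starting at V/F = 0.56:
  V/F = 0.5600: g = -0.08823, g' = -0.4504 → V/F = 0.3641
  V/F = 0.3641: g = 0.00469, g' = -0.5097 → V/F = 0.3733
  V/F = 0.3733: g = 0.00002, g' = -0.5053 → V/F = 0.3734
Converged at V/F = 0.3734.
Then V = V/F·F = 0.3734·426.8 = 159.4 mol/h and L = F − V = 267.4 mol/h.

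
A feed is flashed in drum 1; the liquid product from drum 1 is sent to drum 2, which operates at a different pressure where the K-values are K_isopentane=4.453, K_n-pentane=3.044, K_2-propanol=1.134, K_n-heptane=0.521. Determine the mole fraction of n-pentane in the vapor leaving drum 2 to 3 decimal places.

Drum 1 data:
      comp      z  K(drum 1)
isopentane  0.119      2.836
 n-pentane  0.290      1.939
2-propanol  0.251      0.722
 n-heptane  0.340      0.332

Drum 1:
Rachford–Rice: g(ψ₁) = Σ zᵢ(Kᵢ−1)/(1+ψ₁(Kᵢ−1)) = 0.
Check two-phase: ΣzᵢKᵢ = 1.194 > 1 and Σzᵢ/Kᵢ = 1.563 > 1, so g(0) = 0.194 > 0 and g(1) = -0.563 < 0.
Newton–Raphson from ψ₁ = 0.5:
  ψ₁ = 0.500: g = -0.1228, g' = -0.596 → ψ₁ = 0.294
  ψ₁ = 0.294: g = -0.0032, g' = -0.584 → ψ₁ = 0.288
Converged at ψ₁ = 0.288.
Drum-1 compositions:
  isopentane: x = 0.078, y = 0.221
  n-pentane: x = 0.228, y = 0.443
  2-propanol: x = 0.273, y = 0.197
  n-heptane: x = 0.421, y = 0.140
Drum-2 feed = drum-1 liquid: z₂ = (0.0778, 0.2282, 0.2729, 0.4211).
Drum 2:
Material balance + equilibrium reduce to Σ zᵢ(Kᵢ−1)/(1+ψ₂(Kᵢ−1)) = 0.
Check two-phase: ΣzᵢKᵢ = 1.570 > 1 and Σzᵢ/Kᵢ = 1.141 > 1, so g(0) = 0.570 > 0 and g(1) = -0.141 < 0.
Newton–Raphson from ψ₂ = 0.44:
  ψ₂ = 0.440: g = 0.1312, g' = -0.570 → ψ₂ = 0.670
  ψ₂ = 0.670: g = 0.0144, g' = -0.468 → ψ₂ = 0.701
Converged at ψ₂ = 0.701.
  isopentane: x = 0.023, y = 0.101
  n-pentane: x = 0.094, y = 0.286
  2-propanol: x = 0.249, y = 0.283
  n-heptane: x = 0.634, y = 0.330

y_n-pentane (drum 2) = 0.286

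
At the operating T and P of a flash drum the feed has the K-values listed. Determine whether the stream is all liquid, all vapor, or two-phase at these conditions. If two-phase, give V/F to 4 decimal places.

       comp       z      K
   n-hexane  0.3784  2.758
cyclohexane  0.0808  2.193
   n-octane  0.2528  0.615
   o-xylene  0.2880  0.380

two-phase, V/F = 0.5530

ΣzᵢKᵢ = 1.4857; Σzᵢ/Kᵢ = 1.3430.
Both exceed 1, so a two-phase solution exists.
Rachford–Rice: g(ψ) = Σ zᵢ(Kᵢ−1)/(1+ψ(Kᵢ−1)) = 0.
Newton iteration, ψ⁰ = 0.47:
  ψ = 0.4700: g = 0.05520, g' = -0.6742 → ψ = 0.5519
  ψ = 0.5519: g = 0.00075, g' = -0.6593 → ψ = 0.5530
Converged at ψ = 0.5530.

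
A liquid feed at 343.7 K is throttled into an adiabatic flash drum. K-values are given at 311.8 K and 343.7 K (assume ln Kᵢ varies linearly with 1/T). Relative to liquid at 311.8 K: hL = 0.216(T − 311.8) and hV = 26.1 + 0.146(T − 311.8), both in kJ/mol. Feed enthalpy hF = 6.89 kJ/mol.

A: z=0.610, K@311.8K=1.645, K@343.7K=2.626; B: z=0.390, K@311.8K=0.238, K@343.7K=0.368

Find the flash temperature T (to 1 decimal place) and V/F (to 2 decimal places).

Adiabatic flash: solve Rachford–Rice at each trial T, then check hF = ψ·hV(T) + (1−ψ)·hL(T).
  T = 311.8 K: K = (1.645, 0.238), RR gives ψ = 0.196, H_out = 5.112 kJ/mol
  T = 343.7 K: K = (2.626, 0.368), RR gives ψ = 0.725, H_out = 24.202 kJ/mol
  T = 327.8 K: K = (2.104, 0.299), RR gives ψ = 0.517, H_out = 16.376 kJ/mol
  T = 319.8 K: K = (1.866, 0.268), RR gives ψ = 0.383, H_out = 11.500 kJ/mol
  T = 315.8 K: K = (1.753, 0.253), RR gives ψ = 0.299, H_out = 8.571 kJ/mol
  T = 313.8 K: K = (1.699, 0.245), RR gives ψ = 0.250, H_out = 6.922 kJ/mol
Linear interpolation between T = 311.8 (H_out = 5.112) and T = 313.8 (H_out = 6.922) on hF = 6.89 gives T ≈ 313.8 K, at which ψ = 0.25.

T = 313.8 K, V/F = 0.25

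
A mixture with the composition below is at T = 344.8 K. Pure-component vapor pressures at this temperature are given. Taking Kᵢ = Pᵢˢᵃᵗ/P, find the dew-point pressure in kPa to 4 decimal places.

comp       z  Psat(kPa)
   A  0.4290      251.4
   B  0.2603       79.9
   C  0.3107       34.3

At the dew point ψ → 1, so Σzᵢ/Kᵢ = 1 with Kᵢ = Pᵢˢᵃᵗ/P ⇒ 1/P = Σzᵢ/Pᵢˢᵃᵗ.
1/P = 0.4290/251.4 + 0.2603/79.9 + 0.3107/34.3 = 0.0140226 ⇒ P = 71.3136 kPa

Pdew = 71.3136 kPa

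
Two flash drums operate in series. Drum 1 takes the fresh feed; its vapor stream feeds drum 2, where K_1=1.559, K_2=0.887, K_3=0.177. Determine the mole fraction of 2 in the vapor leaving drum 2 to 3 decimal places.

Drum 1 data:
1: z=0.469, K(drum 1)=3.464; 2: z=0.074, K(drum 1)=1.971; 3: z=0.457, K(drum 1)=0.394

y_2 (drum 2) = 0.079

Drum 1:
Let ψ₁ = V/F and solve Σ zᵢ(Kᵢ−1)/(1+ψ₁(Kᵢ−1)) = 0.
Feasibility: ΣzᵢKᵢ = 1.951, Σzᵢ/Kᵢ = 1.333 — both > 1, two phases present.
Newton–Raphson from ψ₁ = 0.35:
  ψ₁ = 0.350: g = 0.3226, g' = -1.130 → ψ₁ = 0.635
  ψ₁ = 0.635: g = 0.0444, g' = -0.903 → ψ₁ = 0.685
Converged at ψ₁ = 0.685.
Drum-1 compositions:
  1: x = 0.175, y = 0.605
  2: x = 0.044, y = 0.088
  3: x = 0.781, y = 0.308
Drum-2 feed = drum-1 vapor: z₂ = (0.6047, 0.0876, 0.3077).
Drum 2:
Rachford–Rice: g(ψ₂) = Σ zᵢ(Kᵢ−1)/(1+ψ₂(Kᵢ−1)) = 0.
Feasibility: ΣzᵢKᵢ = 1.075, Σzᵢ/Kᵢ = 2.225 — both > 1, two phases present.
Newton–Raphson from ψ₂ = 0.5:
  ψ₂ = 0.500: g = -0.1766, g' = -0.718 → ψ₂ = 0.254
  ψ₂ = 0.254: g = -0.0344, g' = -0.479 → ψ₂ = 0.182
  ψ₂ = 0.182: g = -0.0013, g' = -0.445 → ψ₂ = 0.179
Converged at ψ₂ = 0.179.
  1: x = 0.550, y = 0.857
  2: x = 0.089, y = 0.079
  3: x = 0.361, y = 0.064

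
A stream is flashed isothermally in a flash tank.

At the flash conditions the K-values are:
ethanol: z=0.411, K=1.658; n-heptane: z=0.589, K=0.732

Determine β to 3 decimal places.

Let β = V/F and solve Σ zᵢ(Kᵢ−1)/(1+β(Kᵢ−1)) = 0.
Check two-phase: ΣzᵢKᵢ = 1.113 > 1 and Σzᵢ/Kᵢ = 1.053 > 1, so g(0) = 0.113 > 0 and g(1) = -0.053 < 0.
Binary case is linear: z₁(K₁−1)(1+β(K₂−1)) + z₂(K₂−1)(1+β(K₁−1)) = 0
⇒ β = [z₁(K₁−1)+z₂(K₂−1)] / [−(K₁−1)(K₂−1)] = 0.1126/0.1763 = 0.638

β = 0.638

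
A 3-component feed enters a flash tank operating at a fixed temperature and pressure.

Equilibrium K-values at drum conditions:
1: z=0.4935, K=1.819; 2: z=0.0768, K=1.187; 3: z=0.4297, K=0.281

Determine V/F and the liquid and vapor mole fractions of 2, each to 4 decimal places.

Material balance + equilibrium reduce to Σ zᵢ(Kᵢ−1)/(1+V/F(Kᵢ−1)) = 0.
g(0) = ΣzᵢKᵢ − 1 = 0.1096 and g(1) = 1 − Σzᵢ/Kᵢ = -0.8652, so a root lies in (0, 1).
Newton iteration, V/F⁰ = 0.5:
  V/F = 0.5000: g = -0.18248, g' = -0.7103 → V/F = 0.2431
  V/F = 0.2431: g = -0.02360, g' = -0.5589 → V/F = 0.2009
  V/F = 0.2009: g = -0.00020, g' = -0.5501 → V/F = 0.2005
Converged at V/F = 0.2005.
Compositions from xᵢ = zᵢ/(1+V/F(Kᵢ−1)), yᵢ = Kᵢxᵢ:
  1: x = 0.4239, y = 0.7710
  2: x = 0.0740, y = 0.0879
  3: x = 0.5021, y = 0.1411

V/F = 0.2005, x_2 = 0.0740, y_2 = 0.0879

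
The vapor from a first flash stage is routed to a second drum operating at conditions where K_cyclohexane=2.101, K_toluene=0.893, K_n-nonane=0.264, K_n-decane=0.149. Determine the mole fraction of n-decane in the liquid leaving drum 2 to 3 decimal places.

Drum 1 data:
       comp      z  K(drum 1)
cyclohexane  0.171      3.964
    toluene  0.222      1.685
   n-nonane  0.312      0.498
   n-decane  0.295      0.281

x_n-decane (drum 2) = 0.138

Drum 1:
Iterate (Newton) starting at ψ₁ = 0.5:
  ψ₁ = 0.500: g = -0.2228, g' = -0.814 → ψ₁ = 0.226
  ψ₁ = 0.226: g = 0.0051, g' = -0.934 → ψ₁ = 0.232
Converged at ψ₁ = 0.232.
Drum-1 compositions:
  cyclohexane: x = 0.101, y = 0.402
  toluene: x = 0.192, y = 0.323
  n-nonane: x = 0.353, y = 0.176
  n-decane: x = 0.354, y = 0.099
Drum-2 feed = drum-1 vapor: z₂ = (0.4019, 0.3228, 0.1758, 0.0995).
Drum 2:
Let ψ₂ = V/F and solve Σ zᵢ(Kᵢ−1)/(1+ψ₂(Kᵢ−1)) = 0.
Feasibility: ΣzᵢKᵢ = 1.194, Σzᵢ/Kᵢ = 1.886 — both > 1, two phases present.
Newton iteration, ψ₂⁰ = 0.5:
  ψ₂ = 0.500: g = -0.1032, g' = -0.663 → ψ₂ = 0.344
  ψ₂ = 0.344: g = -0.0081, g' = -0.575 → ψ₂ = 0.330
Converged at ψ₂ = 0.330.
  cyclohexane: x = 0.295, y = 0.619
  toluene: x = 0.335, y = 0.299
  n-nonane: x = 0.232, y = 0.061
  n-decane: x = 0.138, y = 0.021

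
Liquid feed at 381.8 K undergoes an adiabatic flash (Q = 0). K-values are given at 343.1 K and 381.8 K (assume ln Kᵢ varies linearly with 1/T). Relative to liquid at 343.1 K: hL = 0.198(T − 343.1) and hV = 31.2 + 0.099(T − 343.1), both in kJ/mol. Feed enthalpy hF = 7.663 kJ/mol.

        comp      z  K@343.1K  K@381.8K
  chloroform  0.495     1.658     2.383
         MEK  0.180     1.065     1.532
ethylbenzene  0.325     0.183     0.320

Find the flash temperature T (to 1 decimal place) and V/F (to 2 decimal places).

Adiabatic flash: solve Rachford–Rice at each trial T, then check hF = ψ·hV(T) + (1−ψ)·hL(T).
  T = 343.1 K: K = (1.658, 1.065, 0.183), RR gives ψ = 0.162, H_out = 5.047 kJ/mol
  T = 381.8 K: K = (2.383, 1.532, 0.320), RR gives ψ = 0.695, H_out = 26.682 kJ/mol
  T = 362.5 K: K = (2.008, 1.290, 0.246), RR gives ψ = 0.477, H_out = 17.808 kJ/mol
  T = 352.8 K: K = (1.829, 1.175, 0.213), RR gives ψ = 0.341, H_out = 12.243 kJ/mol
  T = 348.0 K: K = (1.744, 1.120, 0.198), RR gives ψ = 0.260, H_out = 8.957 kJ/mol
  T = 345.6 K: K = (1.701, 1.093, 0.190), RR gives ψ = 0.214, H_out = 7.124 kJ/mol
Linear interpolation between T = 345.6 (H_out = 7.124) and T = 348.0 (H_out = 8.957) on hF = 7.663 gives T ≈ 346.3 K, at which ψ = 0.23.

T = 346.3 K, V/F = 0.23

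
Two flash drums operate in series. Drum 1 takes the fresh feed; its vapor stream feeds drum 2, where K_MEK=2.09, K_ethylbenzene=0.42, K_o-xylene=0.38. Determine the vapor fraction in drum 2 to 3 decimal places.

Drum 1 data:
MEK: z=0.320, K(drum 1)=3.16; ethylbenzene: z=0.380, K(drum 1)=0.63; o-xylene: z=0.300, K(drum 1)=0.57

Drum 1:
Iterate (Newton) starting at ψ₁ = 0.58:
  ψ₁ = 0.580: g = -0.0441, g' = -0.477 → ψ₁ = 0.488
  ψ₁ = 0.488: g = 0.0019, g' = -0.520 → ψ₁ = 0.491
Converged at ψ₁ = 0.491.
Drum-1 compositions:
  MEK: x = 0.155, y = 0.491
  ethylbenzene: x = 0.464, y = 0.293
  o-xylene: x = 0.380, y = 0.217
Drum-2 feed = drum-1 vapor: z₂ = (0.4906, 0.2926, 0.2168).
Drum 2:
Rachford–Rice: g(ψ₂) = Σ zᵢ(Kᵢ−1)/(1+ψ₂(Kᵢ−1)) = 0.
g(0) = ΣzᵢKᵢ − 1 = 0.231 and g(1) = 1 − Σzᵢ/Kᵢ = -0.502, so a root lies in (0, 1).
Newton–Raphson from ψ₂ = 0.44:
  ψ₂ = 0.440: g = -0.0512, g' = -0.601 → ψ₂ = 0.355
  ψ₂ = 0.355: g = -0.0003, g' = -0.596 → ψ₂ = 0.354
Converged at ψ₂ = 0.354.
  MEK: x = 0.354, y = 0.740
  ethylbenzene: x = 0.368, y = 0.155
  o-xylene: x = 0.278, y = 0.106

V/F (drum 2) = 0.354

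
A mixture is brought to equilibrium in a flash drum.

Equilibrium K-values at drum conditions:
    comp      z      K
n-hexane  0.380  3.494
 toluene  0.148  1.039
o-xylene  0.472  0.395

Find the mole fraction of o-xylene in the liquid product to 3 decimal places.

Material balance + equilibrium reduce to Σ zᵢ(Kᵢ−1)/(1+V/F(Kᵢ−1)) = 0.
Feasibility: ΣzᵢKᵢ = 1.668, Σzᵢ/Kᵢ = 1.446 — both > 1, two phases present.
Iterate (Newton) starting at V/F = 0.57:
  V/F = 0.570: g = -0.0389, g' = -0.806 → V/F = 0.522
Converged at V/F = 0.522.
Compositions from xᵢ = zᵢ/(1+V/F(Kᵢ−1)), yᵢ = Kᵢxᵢ:
  n-hexane: x = 0.165, y = 0.577
  toluene: x = 0.145, y = 0.151
  o-xylene: x = 0.690, y = 0.272

x_o-xylene = 0.690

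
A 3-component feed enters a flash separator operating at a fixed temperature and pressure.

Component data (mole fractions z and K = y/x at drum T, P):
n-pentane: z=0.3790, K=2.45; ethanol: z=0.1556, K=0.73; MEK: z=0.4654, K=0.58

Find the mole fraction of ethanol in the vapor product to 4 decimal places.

Material balance + equilibrium reduce to Σ zᵢ(Kᵢ−1)/(1+β(Kᵢ−1)) = 0.
Check two-phase: ΣzᵢKᵢ = 1.3121 > 1 and Σzᵢ/Kᵢ = 1.1703 > 1, so g(0) = 0.3121 > 0 and g(1) = -0.1703 < 0.
Newton–Raphson from β = 0.41:
  β = 0.4100: g = 0.06128, g' = -0.4476 → β = 0.5469
  β = 0.5469: g = 0.00344, g' = -0.4018 → β = 0.5555
Converged at β = 0.5555.
Compositions from xᵢ = zᵢ/(1+β(Kᵢ−1)), yᵢ = Kᵢxᵢ:
  n-pentane: x = 0.2099, y = 0.5143
  ethanol: x = 0.1831, y = 0.1336
  MEK: x = 0.6070, y = 0.3521

y_ethanol = 0.1336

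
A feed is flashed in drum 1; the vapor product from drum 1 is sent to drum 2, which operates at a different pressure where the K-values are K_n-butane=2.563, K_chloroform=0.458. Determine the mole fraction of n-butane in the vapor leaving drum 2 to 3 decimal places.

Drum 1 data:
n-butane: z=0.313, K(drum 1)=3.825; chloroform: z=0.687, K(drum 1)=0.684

y_n-butane (drum 2) = 0.660

Drum 1:
Binary case is linear: z₁(K₁−1)(1+ψ₁(K₂−1)) + z₂(K₂−1)(1+ψ₁(K₁−1)) = 0
⇒ ψ₁ = [z₁(K₁−1)+z₂(K₂−1)] / [−(K₁−1)(K₂−1)] = 0.6671/0.8927 = 0.747
Drum-1 compositions:
  n-butane: x = 0.101, y = 0.385
  chloroform: x = 0.899, y = 0.615
Drum-2 feed = drum-1 vapor: z₂ = (0.3848, 0.6152).
Drum 2:
Newton–Raphson from ψ₂ = 0.49:
  ψ₂ = 0.490: g = -0.1134, g' = -0.637 → ψ₂ = 0.312
  ψ₂ = 0.312: g = 0.0031, g' = -0.687 → ψ₂ = 0.316
Converged at ψ₂ = 0.316.
  n-butane: x = 0.257, y = 0.660
  chloroform: x = 0.743, y = 0.340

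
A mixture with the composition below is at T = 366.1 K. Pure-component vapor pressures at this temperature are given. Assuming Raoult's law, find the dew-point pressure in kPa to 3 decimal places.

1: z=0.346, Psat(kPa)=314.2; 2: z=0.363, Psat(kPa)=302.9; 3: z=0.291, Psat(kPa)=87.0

Pdew = 177.165 kPa

At the dew point ψ → 1, so Σzᵢ/Kᵢ = 1 with Kᵢ = Pᵢˢᵃᵗ/P ⇒ 1/P = Σzᵢ/Pᵢˢᵃᵗ.
1/P = 0.346/314.2 + 0.363/302.9 + 0.291/87.0 = 0.005644 ⇒ P = 177.165 kPa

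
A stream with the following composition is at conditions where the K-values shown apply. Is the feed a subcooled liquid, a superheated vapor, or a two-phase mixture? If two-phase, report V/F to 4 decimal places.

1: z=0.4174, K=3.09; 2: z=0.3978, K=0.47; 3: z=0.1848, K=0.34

ΣzᵢKᵢ = 1.5396; Σzᵢ/Kᵢ = 1.5250.
Both exceed 1, so a two-phase solution exists.
Let ψ = V/F and solve Σ zᵢ(Kᵢ−1)/(1+ψ(Kᵢ−1)) = 0.
Newton iteration, ψ⁰ = 0.64:
  ψ = 0.6400: g = -0.15703, g' = -0.8309 → ψ = 0.4510
  ψ = 0.4510: g = -0.00164, g' = -0.8393 → ψ = 0.4490
Converged at ψ = 0.4490.

two-phase, V/F = 0.4490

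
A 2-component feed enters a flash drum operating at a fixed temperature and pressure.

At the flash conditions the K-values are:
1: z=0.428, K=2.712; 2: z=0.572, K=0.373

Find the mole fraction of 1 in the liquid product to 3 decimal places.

x_1 = 0.268

Rachford–Rice: g(β) = Σ zᵢ(Kᵢ−1)/(1+β(Kᵢ−1)) = 0.
g(0) = ΣzᵢKᵢ − 1 = 0.374 and g(1) = 1 − Σzᵢ/Kᵢ = -0.691, so a root lies in (0, 1).
Binary case is linear: z₁(K₁−1)(1+β(K₂−1)) + z₂(K₂−1)(1+β(K₁−1)) = 0
⇒ β = [z₁(K₁−1)+z₂(K₂−1)] / [−(K₁−1)(K₂−1)] = 0.3741/1.0734 = 0.349
Compositions from xᵢ = zᵢ/(1+β(Kᵢ−1)), yᵢ = Kᵢxᵢ:
  1: x = 0.268, y = 0.727
  2: x = 0.732, y = 0.273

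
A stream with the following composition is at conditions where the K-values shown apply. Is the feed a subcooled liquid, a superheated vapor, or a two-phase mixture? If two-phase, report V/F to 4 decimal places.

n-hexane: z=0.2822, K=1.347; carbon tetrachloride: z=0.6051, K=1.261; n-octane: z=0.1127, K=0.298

two-phase, V/F = 0.8716

ΣzᵢKᵢ = 1.1767; Σzᵢ/Kᵢ = 1.0675.
Both exceed 1, so a two-phase solution exists.
Rachford–Rice: g(ψ) = Σ zᵢ(Kᵢ−1)/(1+ψ(Kᵢ−1)) = 0.
Newton iteration, ψ⁰ = 0.52:
  ψ = 0.5200: g = 0.09741, g' = -0.1941 → ψ = 1.0000
  ψ = 1.0000: g = -0.06755, g' = -0.6701 → ψ = 0.8992
  ψ = 0.8992: g = -0.01199, g' = -0.4552 → ψ = 0.8728
  ψ = 0.8728: g = -0.00051, g' = -0.4177 → ψ = 0.8716
Converged at ψ = 0.8716.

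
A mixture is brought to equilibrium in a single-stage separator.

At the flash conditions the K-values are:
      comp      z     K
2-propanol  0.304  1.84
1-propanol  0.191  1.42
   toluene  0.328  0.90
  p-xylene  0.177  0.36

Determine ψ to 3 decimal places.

Rachford–Rice: g(ψ) = Σ zᵢ(Kᵢ−1)/(1+ψ(Kᵢ−1)) = 0.
Feasibility: ΣzᵢKᵢ = 1.190, Σzᵢ/Kᵢ = 1.156 — both > 1, two phases present.
Newton–Raphson from ψ = 0.67:
  ψ = 0.670: g = -0.0075, g' = -0.334 → ψ = 0.648
  ψ = 0.648: g = -0.0001, g' = -0.326 → ψ = 0.647
Converged at ψ = 0.647.

ψ = 0.647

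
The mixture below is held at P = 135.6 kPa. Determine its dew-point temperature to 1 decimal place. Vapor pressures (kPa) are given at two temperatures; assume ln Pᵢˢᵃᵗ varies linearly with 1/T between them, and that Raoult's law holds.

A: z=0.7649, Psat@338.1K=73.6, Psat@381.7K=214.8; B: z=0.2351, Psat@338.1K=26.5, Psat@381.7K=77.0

T = 376.8 K

Dew-point temperature: Σzᵢ·P/Pᵢˢᵃᵗ(T) = 1. Interpolate ln Pᵢˢᵃᵗ = aᵢ + bᵢ/T.
  T = 338.1 K: ΣzᵢP/Pᵢˢᵃᵗ = 2.6122
  T = 381.7 K: ΣzᵢP/Pᵢˢᵃᵗ = 0.8969
  T = 359.9 K: ΣzᵢP/Pᵢˢᵃᵗ = 1.4819
  T = 370.8 K: ΣzᵢP/Pᵢˢᵃᵗ = 1.1444
  T = 376.2 K: ΣzᵢP/Pᵢˢᵃᵗ = 1.0125
  T = 378.9 K: ΣzᵢP/Pᵢˢᵃᵗ = 0.9536
Interpolating between 376.2 K and 378.9 K gives T ≈ 376.8 K.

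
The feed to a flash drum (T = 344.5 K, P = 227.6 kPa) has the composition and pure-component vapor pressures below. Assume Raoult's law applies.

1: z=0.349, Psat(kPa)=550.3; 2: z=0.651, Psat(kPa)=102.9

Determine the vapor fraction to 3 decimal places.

ψ = 0.178

Raoult's law: Kᵢ = Pᵢˢᵃᵗ/P = Pᵢˢᵃᵗ/227.6.
  K_1 = 550.3/227.6 = 2.41784, K_2 = 102.9/227.6 = 0.45211
Binary case is linear: z₁(K₁−1)(1+ψ(K₂−1)) + z₂(K₂−1)(1+ψ(K₁−1)) = 0
⇒ ψ = [z₁(K₁−1)+z₂(K₂−1)] / [−(K₁−1)(K₂−1)] = 0.1381/0.7768 = 0.178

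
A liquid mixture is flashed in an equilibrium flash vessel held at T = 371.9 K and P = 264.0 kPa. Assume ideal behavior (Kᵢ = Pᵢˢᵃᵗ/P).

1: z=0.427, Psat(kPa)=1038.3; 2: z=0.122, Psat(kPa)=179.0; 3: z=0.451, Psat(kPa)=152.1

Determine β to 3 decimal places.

Raoult's law: Kᵢ = Pᵢˢᵃᵗ/P = Pᵢˢᵃᵗ/264.0.
  K_1 = 1038.3/264.0 = 3.93295, K_2 = 179.0/264.0 = 0.67803, K_3 = 152.1/264.0 = 0.57614
Material balance + equilibrium reduce to Σ zᵢ(Kᵢ−1)/(1+β(Kᵢ−1)) = 0.
Feasibility: ΣzᵢKᵢ = 2.022, Σzᵢ/Kᵢ = 1.071 — both > 1, two phases present.
Newton iteration, β⁰ = 0.5:
  β = 0.500: g = 0.2184, g' = -0.752 → β = 0.790
  β = 0.790: g = 0.0373, g' = -0.540 → β = 0.859
  β = 0.859: g = 0.0007, g' = -0.521 → β = 0.861
Converged at β = 0.861.

β = 0.861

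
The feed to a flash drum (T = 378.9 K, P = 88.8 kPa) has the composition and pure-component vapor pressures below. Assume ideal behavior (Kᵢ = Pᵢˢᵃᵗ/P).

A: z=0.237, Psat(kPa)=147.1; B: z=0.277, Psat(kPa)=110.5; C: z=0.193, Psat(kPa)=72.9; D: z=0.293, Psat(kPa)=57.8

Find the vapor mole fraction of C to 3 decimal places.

Raoult's law: Kᵢ = Pᵢˢᵃᵗ/P = Pᵢˢᵃᵗ/88.8.
  K_A = 147.1/88.8 = 1.65653, K_B = 110.5/88.8 = 1.24437, K_C = 72.9/88.8 = 0.82095, K_D = 57.8/88.8 = 0.65090
Let ψ = V/F and solve Σ zᵢ(Kᵢ−1)/(1+ψ(Kᵢ−1)) = 0.
Check two-phase: ΣzᵢKᵢ = 1.086 > 1 and Σzᵢ/Kᵢ = 1.051 > 1, so g(0) = 0.086 > 0 and g(1) = -0.051 < 0.
Iterate (Newton) starting at ψ = 0.61:
  ψ = 0.610: g = 0.0013, g' = -0.130 → ψ = 0.620
Converged at ψ = 0.620.
Compositions from xᵢ = zᵢ/(1+ψ(Kᵢ−1)), yᵢ = Kᵢxᵢ:
  A: x = 0.168, y = 0.279
  B: x = 0.241, y = 0.299
  C: x = 0.217, y = 0.178
  D: x = 0.374, y = 0.243

y_C = 0.178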